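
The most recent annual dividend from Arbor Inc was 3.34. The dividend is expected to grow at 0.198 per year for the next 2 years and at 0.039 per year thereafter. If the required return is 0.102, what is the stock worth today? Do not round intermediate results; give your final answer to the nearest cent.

72.68

D_1 = 4.00132
D_2 = 4.79358
Terminal value at year 2: TV = D_2×(1+g_2)/(r−g_2) = 4.98053/0.063 = 79.05605
P_0 = D_1/(1+r)^1 + D_2/(1+r)^2 + TV/(1+r)^2
    = 3.63096 + 3.94727 + 65.09864 = 72.67687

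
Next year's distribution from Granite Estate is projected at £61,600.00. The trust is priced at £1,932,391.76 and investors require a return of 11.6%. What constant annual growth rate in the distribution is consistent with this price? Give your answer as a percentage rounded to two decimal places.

P = D₁/(r−g) ⇒ g = r − D₁/P = 0.116 − £61,600.00/£1,932,391.76 = 0.084122

8.41%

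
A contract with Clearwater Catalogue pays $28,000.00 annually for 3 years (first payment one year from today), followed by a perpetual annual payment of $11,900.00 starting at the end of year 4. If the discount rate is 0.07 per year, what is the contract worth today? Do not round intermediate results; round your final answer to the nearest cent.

$212251.49

PV of 3-year annuity: $28,000.00 × [1 − (1+0.07)^−3] / 0.07 = 73480.84924
Perpetuity value at year 3: $11,900.00 / 0.07 = 170000.00000
PV of perpetuity: 170000.00000 / (1+0.07)^3 = 138770.63907
Total PV = 73480.84924 + 138770.63907 = 212251.48832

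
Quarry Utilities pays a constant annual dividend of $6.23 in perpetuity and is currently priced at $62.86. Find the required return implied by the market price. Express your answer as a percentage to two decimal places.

P = C/r ⇒ r = C/P = $6.23/$62.86 = 0.099109

9.91%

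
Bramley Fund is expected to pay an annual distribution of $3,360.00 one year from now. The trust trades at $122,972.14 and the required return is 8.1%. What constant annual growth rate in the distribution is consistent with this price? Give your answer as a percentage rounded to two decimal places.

P = D₁/(r−g) ⇒ g = r − D₁/P = 0.081 − $3,360.00/$122,972.14 = 0.053677

5.37%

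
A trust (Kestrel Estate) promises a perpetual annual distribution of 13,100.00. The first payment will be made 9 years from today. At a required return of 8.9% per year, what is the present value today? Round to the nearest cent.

74414.62

Value at end of year 8: C / r = 13,100.00 / 0.089 = 147,191.0112
Discount to today: PV = 147,191.0112 / (1 + 0.089)^8 = 147,191.0112 / 1.977985 = 74,414.62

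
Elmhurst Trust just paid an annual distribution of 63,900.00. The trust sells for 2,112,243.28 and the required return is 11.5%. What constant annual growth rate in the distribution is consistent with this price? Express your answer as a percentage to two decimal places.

P = D₀(1+g)/(r−g) ⇒ P(r−g) = D₀(1+g) ⇒ g(P+D₀) = P·r − D₀
g = (P·r − D₀)/(P + D₀) = (2,112,243.28×0.115 − 63,900.00) / (2,112,243.28 + 63,900.00) = 0.082259

8.23%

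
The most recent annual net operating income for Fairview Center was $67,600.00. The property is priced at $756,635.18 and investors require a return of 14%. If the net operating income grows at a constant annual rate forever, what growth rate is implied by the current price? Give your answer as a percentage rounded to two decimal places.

4.65%

P = D₀(1+g)/(r−g) ⇒ P(r−g) = D₀(1+g) ⇒ g(P+D₀) = P·r − D₀
g = (P·r − D₀)/(P + D₀) = ($756,635.18×0.14 − $67,600.00) / ($756,635.18 + $67,600.00) = 0.046502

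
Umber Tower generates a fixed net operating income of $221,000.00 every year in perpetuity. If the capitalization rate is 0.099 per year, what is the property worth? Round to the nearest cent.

$2232323.23

Level perpetuity: PV = C / r = $221,000.00 / 0.099 = $2,232,323.23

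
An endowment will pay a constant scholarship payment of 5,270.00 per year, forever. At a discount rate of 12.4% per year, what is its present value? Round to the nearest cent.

Level perpetuity: PV = C / r = 5,270.00 / 0.124 = 42,500.00

42500.00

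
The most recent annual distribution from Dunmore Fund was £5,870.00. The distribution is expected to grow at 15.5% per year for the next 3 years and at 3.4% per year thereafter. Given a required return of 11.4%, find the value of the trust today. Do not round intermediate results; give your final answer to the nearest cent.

£103497.19

D_1 = 6779.85000
D_2 = 7830.72675
D_3 = 9044.48940
Terminal value at year 3: TV = D_3×(1+g_2)/(r−g_2) = 9352.00204/0.08 = 116900.02545
P_0 = D_1/(1+r)^1 + D_2/(1+r)^2 + D_3/(1+r)^3 + TV/(1+r)^3
    = 6086.04129 + 6310.03384 + 6542.27027 + 84558.84323 = 103497.18863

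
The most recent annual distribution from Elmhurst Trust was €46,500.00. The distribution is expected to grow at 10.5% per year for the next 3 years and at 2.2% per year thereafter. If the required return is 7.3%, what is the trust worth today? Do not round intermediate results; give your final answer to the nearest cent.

€1165690.93

D_1 = 51382.50000
D_2 = 56777.66250
D_3 = 62739.31706
Terminal value at year 3: TV = D_3×(1+g_2)/(r−g_2) = 64119.58204/0.051 = 1257246.70663
P_0 = D_1/(1+r)^1 + D_2/(1+r)^2 + D_3/(1+r)^3 + TV/(1+r)^3
    = 47886.76608 + 49314.88958 + 50785.60390 + 1017703.67024 = 1165690.92979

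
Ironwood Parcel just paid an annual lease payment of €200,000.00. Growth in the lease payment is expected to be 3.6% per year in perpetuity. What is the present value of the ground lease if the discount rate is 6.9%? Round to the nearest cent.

€6278787.88

D₁ = D₀ × (1 + g) = €200,000.00 × 1.036 = €207,200.0000
Growing perpetuity: P = D₁ / (r − g) = €207,200.0000 / (0.069 − 0.036) = €6,278,787.88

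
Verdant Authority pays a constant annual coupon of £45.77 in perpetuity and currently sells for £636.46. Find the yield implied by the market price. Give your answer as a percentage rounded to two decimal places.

P = C/r ⇒ r = C/P = £45.77/£636.46 = 0.071913

7.19%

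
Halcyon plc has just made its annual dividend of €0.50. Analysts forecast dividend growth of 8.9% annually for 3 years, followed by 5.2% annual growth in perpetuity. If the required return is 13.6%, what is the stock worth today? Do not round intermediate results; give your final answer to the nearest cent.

€6.90

D_1 = 0.54450
D_2 = 0.59296
D_3 = 0.64573
Terminal value at year 3: TV = D_3×(1+g_2)/(r−g_2) = 0.67931/0.084 = 8.08705
P_0 = D_1/(1+r)^1 + D_2/(1+r)^2 + D_3/(1+r)^3 + TV/(1+r)^3
    = 0.47931 + 0.45948 + 0.44047 + 5.51639 = 6.89566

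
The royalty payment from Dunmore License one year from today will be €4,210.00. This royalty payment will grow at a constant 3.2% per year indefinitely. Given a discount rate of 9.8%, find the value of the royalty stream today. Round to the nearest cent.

Growing perpetuity: P = D₁ / (r − g) = €4,210.0000 / (0.098 − 0.032) = €63,787.88

€63787.88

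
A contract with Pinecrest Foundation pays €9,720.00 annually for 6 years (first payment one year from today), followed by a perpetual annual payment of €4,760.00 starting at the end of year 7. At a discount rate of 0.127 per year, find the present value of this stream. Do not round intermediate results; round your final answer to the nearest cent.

PV of 6-year annuity: €9,720.00 × [1 − (1+0.127)^−6] / 0.127 = 39182.98697
Perpetuity value at year 6: €4,760.00 / 0.127 = 37480.31496
PV of perpetuity: 37480.31496 / (1+0.127)^6 = 18291.93862
Total PV = 39182.98697 + 18291.93862 = 57474.92560

€57474.93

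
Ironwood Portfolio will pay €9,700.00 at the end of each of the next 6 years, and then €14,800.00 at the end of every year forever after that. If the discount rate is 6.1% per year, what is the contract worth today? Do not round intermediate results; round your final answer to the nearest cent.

PV of 6-year annuity: €9,700.00 × [1 − (1+0.061)^−6] / 0.061 = 47548.55080
Perpetuity value at year 6: €14,800.00 / 0.061 = 242622.95082
PV of perpetuity: 242622.95082 / (1+0.061)^6 = 170074.64651
Total PV = 47548.55080 + 170074.64651 = 217623.19731

€217623.20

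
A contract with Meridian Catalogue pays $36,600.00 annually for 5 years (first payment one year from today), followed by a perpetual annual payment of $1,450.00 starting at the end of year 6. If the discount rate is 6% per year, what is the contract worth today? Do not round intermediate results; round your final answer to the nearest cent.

PV of 5-year annuity: $36,600.00 × [1 − (1+0.06)^−5] / 0.06 = 154172.51455
Perpetuity value at year 5: $1,450.00 / 0.06 = 24166.66667
PV of perpetuity: 24166.66667 / (1+0.06)^5 = 18058.73918
Total PV = 154172.51455 + 18058.73918 = 172231.25373

$172231.25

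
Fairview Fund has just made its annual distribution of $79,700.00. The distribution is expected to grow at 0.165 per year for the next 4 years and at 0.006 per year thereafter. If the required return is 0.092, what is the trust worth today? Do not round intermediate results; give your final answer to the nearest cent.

D_1 = 92850.50000
D_2 = 108170.83250
D_3 = 126019.01986
D_4 = 146812.15814
Terminal value at year 4: TV = D_4×(1+g_2)/(r−g_2) = 147693.03109/0.086 = 1717360.82661
P_0 = D_1/(1+r)^1 + D_2/(1+r)^2 + D_3/(1+r)^3 + D_4/(1+r)^4 + TV/(1+r)^4
    = 85027.93040 + 90712.03198 + 96776.11470 + 103245.58024 + 1207733.18286 = 1583494.84019

$1583494.84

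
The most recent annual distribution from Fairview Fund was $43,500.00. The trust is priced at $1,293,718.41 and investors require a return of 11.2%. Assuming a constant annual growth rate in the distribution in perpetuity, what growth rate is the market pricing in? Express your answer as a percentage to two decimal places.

P = D₀(1+g)/(r−g) ⇒ P(r−g) = D₀(1+g) ⇒ g(P+D₀) = P·r − D₀
g = (P·r − D₀)/(P + D₀) = ($1,293,718.41×0.112 − $43,500.00) / ($1,293,718.41 + $43,500.00) = 0.075826

7.58%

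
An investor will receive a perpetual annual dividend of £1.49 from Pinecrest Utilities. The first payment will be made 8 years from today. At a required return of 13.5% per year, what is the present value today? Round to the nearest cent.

Value at end of year 7: C / r = £1.49 / 0.135 = £11.0370
Discount to today: PV = £11.0370 / (1 + 0.135)^7 = £11.0370 / 2.426448 = £4.55

£4.55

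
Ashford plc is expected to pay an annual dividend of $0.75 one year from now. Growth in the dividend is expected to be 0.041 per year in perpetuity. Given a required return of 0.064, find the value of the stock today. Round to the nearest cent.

$32.61

Growing perpetuity: P = D₁ / (r − g) = $0.7500 / (0.064 − 0.041) = $32.61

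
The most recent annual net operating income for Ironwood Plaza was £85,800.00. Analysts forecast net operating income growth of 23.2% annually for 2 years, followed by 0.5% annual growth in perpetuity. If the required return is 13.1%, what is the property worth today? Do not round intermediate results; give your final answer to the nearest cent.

£1007313.41

D_1 = 105705.60000
D_2 = 130229.29920
Terminal value at year 2: TV = D_2×(1+g_2)/(r−g_2) = 130880.44570/0.126 = 1038733.69600
P_0 = D_1/(1+r)^1 + D_2/(1+r)^2 + TV/(1+r)^2
    = 93462.06897 + 101808.37221 + 812042.96879 = 1007313.40996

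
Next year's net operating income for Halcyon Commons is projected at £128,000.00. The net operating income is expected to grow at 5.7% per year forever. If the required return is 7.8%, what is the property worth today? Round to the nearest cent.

Growing perpetuity: P = D₁ / (r − g) = £128,000.0000 / (0.078 − 0.057) = £6,095,238.10

£6095238.10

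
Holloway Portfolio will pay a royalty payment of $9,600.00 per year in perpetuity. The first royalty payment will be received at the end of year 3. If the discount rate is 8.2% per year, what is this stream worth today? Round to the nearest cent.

Value at end of year 2: C / r = $9,600.00 / 0.082 = $117,073.1707
Discount to today: PV = $117,073.1707 / (1 + 0.082)^2 = $117,073.1707 / 1.170724 = $100,000.66

$100000.66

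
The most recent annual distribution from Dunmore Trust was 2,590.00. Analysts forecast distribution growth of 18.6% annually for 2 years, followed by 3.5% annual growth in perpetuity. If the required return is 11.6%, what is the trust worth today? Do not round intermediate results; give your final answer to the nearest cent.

43053.84

D_1 = 3071.74000
D_2 = 3643.08364
Terminal value at year 2: TV = D_2×(1+g_2)/(r−g_2) = 3770.59157/0.081 = 46550.51318
P_0 = D_1/(1+r)^1 + D_2/(1+r)^2 + TV/(1+r)^2
    = 2752.45520 + 2925.10024 + 37376.28080 = 43053.83623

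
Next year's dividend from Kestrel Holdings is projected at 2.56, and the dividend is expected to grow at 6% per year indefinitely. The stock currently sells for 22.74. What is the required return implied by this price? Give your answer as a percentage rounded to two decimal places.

17.26%

P = D₁/(r − g) ⇒ r = D₁/P + g = 2.5600/22.74 + 0.06 = 0.112577 + 0.06 = 0.172577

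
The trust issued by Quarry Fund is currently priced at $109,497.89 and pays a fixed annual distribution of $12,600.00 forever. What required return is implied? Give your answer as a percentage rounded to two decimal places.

11.51%

P = C/r ⇒ r = C/P = $12,600.00/$109,497.89 = 0.115071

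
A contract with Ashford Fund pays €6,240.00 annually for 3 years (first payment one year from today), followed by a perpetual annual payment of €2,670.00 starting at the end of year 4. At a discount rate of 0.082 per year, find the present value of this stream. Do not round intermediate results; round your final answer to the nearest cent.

€41728.11

PV of 3-year annuity: €6,240.00 × [1 − (1+0.082)^−3] / 0.082 = 16023.22833
Perpetuity value at year 3: €2,670.00 / 0.082 = 32560.97561
PV of perpetuity: 32560.97561 / (1+0.082)^3 = 25704.88272
Total PV = 16023.22833 + 25704.88272 = 41728.11105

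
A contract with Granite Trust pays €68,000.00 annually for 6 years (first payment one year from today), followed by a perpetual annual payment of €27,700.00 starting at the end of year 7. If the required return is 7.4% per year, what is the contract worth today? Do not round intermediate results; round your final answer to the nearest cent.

€564066.61

PV of 6-year annuity: €68,000.00 × [1 − (1+0.074)^−6] / 0.074 = 320160.67664
Perpetuity value at year 6: €27,700.00 / 0.074 = 374324.32432
PV of perpetuity: 374324.32432 / (1+0.074)^6 = 243905.93104
Total PV = 320160.67664 + 243905.93104 = 564066.60769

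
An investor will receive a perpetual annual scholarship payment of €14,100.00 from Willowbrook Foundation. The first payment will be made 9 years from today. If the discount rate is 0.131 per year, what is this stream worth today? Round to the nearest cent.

Value at end of year 8: C / r = €14,100.00 / 0.131 = €107,633.5878
Discount to today: PV = €107,633.5878 / (1 + 0.131)^8 = €107,633.5878 / 2.677323 = €40,201.94

€40201.94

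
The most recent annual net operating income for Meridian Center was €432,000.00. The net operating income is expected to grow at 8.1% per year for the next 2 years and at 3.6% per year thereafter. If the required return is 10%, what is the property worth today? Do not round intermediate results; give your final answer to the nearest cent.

D_1 = 466992.00000
D_2 = 504818.35200
Terminal value at year 2: TV = D_2×(1+g_2)/(r−g_2) = 522991.81267/0.064 = 8171747.07300
P_0 = D_1/(1+r)^1 + D_2/(1+r)^2 + TV/(1+r)^2
    = 424538.18182 + 417205.24959 + 6753509.97769 = 7595253.40909

€7595253.41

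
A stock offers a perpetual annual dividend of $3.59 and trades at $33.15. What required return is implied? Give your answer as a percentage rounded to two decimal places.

P = C/r ⇒ r = C/P = $3.59/$33.15 = 0.108296

10.83%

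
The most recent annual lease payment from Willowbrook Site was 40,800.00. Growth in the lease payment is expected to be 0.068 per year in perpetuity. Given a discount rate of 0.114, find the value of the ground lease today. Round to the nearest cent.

D₁ = D₀ × (1 + g) = 40,800.00 × 1.068 = 43,574.4000
Growing perpetuity: P = D₁ / (r − g) = 43,574.4000 / (0.114 − 0.068) = 947,269.57

947269.57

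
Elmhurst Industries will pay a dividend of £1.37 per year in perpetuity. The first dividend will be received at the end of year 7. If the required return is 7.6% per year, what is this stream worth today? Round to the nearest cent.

Value at end of year 6: C / r = £1.37 / 0.076 = £18.0263
Discount to today: PV = £18.0263 / (1 + 0.076)^6 = £18.0263 / 1.551935 = £11.62

£11.62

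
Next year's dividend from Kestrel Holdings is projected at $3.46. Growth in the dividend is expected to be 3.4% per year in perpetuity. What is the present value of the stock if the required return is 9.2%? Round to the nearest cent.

Growing perpetuity: P = D₁ / (r − g) = $3.4600 / (0.092 − 0.034) = $59.66

$59.66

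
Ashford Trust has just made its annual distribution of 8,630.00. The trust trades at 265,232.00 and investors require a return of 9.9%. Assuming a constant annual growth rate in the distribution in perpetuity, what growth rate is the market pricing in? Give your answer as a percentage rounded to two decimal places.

6.44%

P = D₀(1+g)/(r−g) ⇒ P(r−g) = D₀(1+g) ⇒ g(P+D₀) = P·r − D₀
g = (P·r − D₀)/(P + D₀) = (265,232.00×0.099 − 8,630.00) / (265,232.00 + 8,630.00) = 0.064368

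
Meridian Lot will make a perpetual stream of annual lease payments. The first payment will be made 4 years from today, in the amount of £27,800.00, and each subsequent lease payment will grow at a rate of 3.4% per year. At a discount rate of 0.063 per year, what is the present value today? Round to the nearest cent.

Value at end of year 3: C₁ / (r − g) = £27,800.00 / (0.063 − 0.034) = £958,620.6897
Discount to today: PV = £958,620.6897 / (1 + 0.063)^3 = £958,620.6897 / 1.201157 = £798,081.06

£798081.06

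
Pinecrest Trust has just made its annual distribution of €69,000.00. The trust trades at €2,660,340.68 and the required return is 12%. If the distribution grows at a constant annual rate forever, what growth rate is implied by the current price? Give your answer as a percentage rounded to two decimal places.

P = D₀(1+g)/(r−g) ⇒ P(r−g) = D₀(1+g) ⇒ g(P+D₀) = P·r − D₀
g = (P·r − D₀)/(P + D₀) = (€2,660,340.68×0.12 − €69,000.00) / (€2,660,340.68 + €69,000.00) = 0.091685

9.17%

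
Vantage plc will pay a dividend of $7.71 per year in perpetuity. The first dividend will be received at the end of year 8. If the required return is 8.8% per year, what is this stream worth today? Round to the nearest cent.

$48.55

Value at end of year 7: C / r = $7.71 / 0.088 = $87.6136
Discount to today: PV = $87.6136 / (1 + 0.088)^7 = $87.6136 / 1.804689 = $48.55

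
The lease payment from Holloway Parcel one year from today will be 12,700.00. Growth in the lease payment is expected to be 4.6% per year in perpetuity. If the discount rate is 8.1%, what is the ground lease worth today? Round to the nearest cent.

362857.14

Growing perpetuity: P = D₁ / (r − g) = 12,700.0000 / (0.081 − 0.046) = 362,857.14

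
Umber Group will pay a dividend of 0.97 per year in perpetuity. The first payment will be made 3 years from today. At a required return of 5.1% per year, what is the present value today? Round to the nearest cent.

17.22

Value at end of year 2: C / r = 0.97 / 0.051 = 19.0196
Discount to today: PV = 19.0196 / (1 + 0.051)^2 = 19.0196 / 1.104601 = 17.22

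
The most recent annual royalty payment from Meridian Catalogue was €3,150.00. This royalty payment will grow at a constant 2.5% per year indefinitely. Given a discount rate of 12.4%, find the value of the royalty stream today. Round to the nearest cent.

D₁ = D₀ × (1 + g) = €3,150.00 × 1.025 = €3,228.7500
Growing perpetuity: P = D₁ / (r − g) = €3,228.7500 / (0.124 − 0.025) = €32,613.64

€32613.64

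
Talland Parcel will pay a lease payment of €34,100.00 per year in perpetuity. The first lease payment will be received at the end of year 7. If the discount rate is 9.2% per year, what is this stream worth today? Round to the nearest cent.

Value at end of year 6: C / r = €34,100.00 / 0.092 = €370,652.1739
Discount to today: PV = €370,652.1739 / (1 + 0.092)^6 = €370,652.1739 / 1.695649 = €218,590.22

€218590.22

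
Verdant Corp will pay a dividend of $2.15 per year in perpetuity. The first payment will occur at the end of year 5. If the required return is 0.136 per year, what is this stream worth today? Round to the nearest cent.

$9.49

Value at end of year 4: C / r = $2.15 / 0.136 = $15.8088
Discount to today: PV = $15.8088 / (1 + 0.136)^4 = $15.8088 / 1.665380 = $9.49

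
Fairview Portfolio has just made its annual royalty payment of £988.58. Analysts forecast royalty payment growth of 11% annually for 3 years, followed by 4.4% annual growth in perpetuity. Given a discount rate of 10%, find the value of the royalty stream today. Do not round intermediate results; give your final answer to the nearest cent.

D_1 = 1097.32380
D_2 = 1218.02942
D_3 = 1352.01265
Terminal value at year 3: TV = D_3×(1+g_2)/(r−g_2) = 1411.50121/0.056 = 25205.37876
P_0 = D_1/(1+r)^1 + D_2/(1+r)^2 + D_3/(1+r)^3 + TV/(1+r)^3
    = 997.56709 + 1006.63588 + 1015.78712 + 18937.17413 = 21957.16422

£21957.16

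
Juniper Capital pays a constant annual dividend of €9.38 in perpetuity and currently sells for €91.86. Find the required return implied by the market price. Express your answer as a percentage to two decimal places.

10.21%

P = C/r ⇒ r = C/P = €9.38/€91.86 = 0.102112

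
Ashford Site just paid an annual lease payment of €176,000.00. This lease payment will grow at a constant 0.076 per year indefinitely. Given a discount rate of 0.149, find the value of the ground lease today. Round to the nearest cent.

D₁ = D₀ × (1 + g) = €176,000.00 × 1.076 = €189,376.0000
Growing perpetuity: P = D₁ / (r − g) = €189,376.0000 / (0.149 − 0.076) = €2,594,191.78

€2594191.78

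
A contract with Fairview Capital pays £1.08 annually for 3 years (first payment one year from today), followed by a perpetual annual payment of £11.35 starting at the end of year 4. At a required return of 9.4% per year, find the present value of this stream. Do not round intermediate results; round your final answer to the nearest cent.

PV of 3-year annuity: £1.08 × [1 − (1+0.094)^−3] / 0.094 = 2.71443
Perpetuity value at year 3: £11.35 / 0.094 = 120.74468
PV of perpetuity: 120.74468 / (1+0.094)^3 = 92.21807
Total PV = 2.71443 + 92.21807 = 94.93250

£94.93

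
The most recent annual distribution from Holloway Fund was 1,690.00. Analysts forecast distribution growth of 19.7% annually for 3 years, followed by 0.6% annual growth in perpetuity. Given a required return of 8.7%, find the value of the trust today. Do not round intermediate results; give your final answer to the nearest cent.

34195.19

D_1 = 2022.93000
D_2 = 2421.44721
D_3 = 2898.47231
Terminal value at year 3: TV = D_3×(1+g_2)/(r−g_2) = 2915.86314/0.081 = 35998.31042
P_0 = D_1/(1+r)^1 + D_2/(1+r)^2 + D_3/(1+r)^3 + TV/(1+r)^3
    = 1861.02116 + 2049.34897 + 2256.73479 + 28028.08884 = 34195.19376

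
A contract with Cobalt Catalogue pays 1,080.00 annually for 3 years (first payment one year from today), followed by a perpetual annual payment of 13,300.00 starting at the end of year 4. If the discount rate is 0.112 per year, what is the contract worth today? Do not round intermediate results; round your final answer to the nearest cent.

PV of 3-year annuity: 1,080.00 × [1 − (1+0.112)^−3] / 0.112 = 2630.05847
Perpetuity value at year 3: 13,300.00 / 0.112 = 118750.00000
PV of perpetuity: 118750.00000 / (1+0.112)^3 = 86361.31698
Total PV = 2630.05847 + 86361.31698 = 88991.37545

88991.38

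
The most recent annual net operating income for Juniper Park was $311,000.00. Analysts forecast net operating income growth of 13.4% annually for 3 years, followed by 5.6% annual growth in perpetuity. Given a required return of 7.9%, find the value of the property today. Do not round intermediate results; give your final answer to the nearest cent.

$17607067.25

D_1 = 352674.00000
D_2 = 399932.31600
D_3 = 453523.24634
Terminal value at year 3: TV = D_3×(1+g_2)/(r−g_2) = 478920.54814/0.023 = 20822632.52779
P_0 = D_1/(1+r)^1 + D_2/(1+r)^2 + D_3/(1+r)^3 + TV/(1+r)^3
    = 326852.64133 + 343513.34131 + 361023.28920 + 16575677.97365 = 17607067.24549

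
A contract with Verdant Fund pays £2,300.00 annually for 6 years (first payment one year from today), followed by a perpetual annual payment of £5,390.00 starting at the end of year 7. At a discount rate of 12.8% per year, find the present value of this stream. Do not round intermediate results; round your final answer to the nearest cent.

£29687.84

PV of 6-year annuity: £2,300.00 × [1 − (1+0.128)^−6] / 0.128 = 9245.80230
Perpetuity value at year 6: £5,390.00 / 0.128 = 42109.37500
PV of perpetuity: 42109.37500 / (1+0.128)^6 = 20442.03830
Total PV = 9245.80230 + 20442.03830 = 29687.84060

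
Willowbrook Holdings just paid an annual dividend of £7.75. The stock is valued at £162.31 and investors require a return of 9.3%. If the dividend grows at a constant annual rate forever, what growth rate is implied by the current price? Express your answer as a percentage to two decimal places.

P = D₀(1+g)/(r−g) ⇒ P(r−g) = D₀(1+g) ⇒ g(P+D₀) = P·r − D₀
g = (P·r − D₀)/(P + D₀) = (£162.31×0.093 − £7.75) / (£162.31 + £7.75) = 0.043190

4.32%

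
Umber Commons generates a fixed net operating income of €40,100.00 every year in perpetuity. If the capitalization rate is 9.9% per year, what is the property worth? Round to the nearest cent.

Level perpetuity: PV = C / r = €40,100.00 / 0.099 = €405,050.51

€405050.51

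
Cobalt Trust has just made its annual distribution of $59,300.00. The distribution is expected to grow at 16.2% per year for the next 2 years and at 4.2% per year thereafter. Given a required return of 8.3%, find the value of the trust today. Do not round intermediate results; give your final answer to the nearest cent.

D_1 = 68906.60000
D_2 = 80069.46920
Terminal value at year 2: TV = D_2×(1+g_2)/(r−g_2) = 83432.38691/0.041 = 2034936.26601
P_0 = D_1/(1+r)^1 + D_2/(1+r)^2 + TV/(1+r)^2
    = 63625.66944 + 68266.87709 + 1734977.70549 = 1866870.25201

$1866870.25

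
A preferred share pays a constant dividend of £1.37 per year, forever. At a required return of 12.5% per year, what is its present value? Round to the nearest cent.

Level perpetuity: PV = C / r = £1.37 / 0.125 = £10.96

£10.96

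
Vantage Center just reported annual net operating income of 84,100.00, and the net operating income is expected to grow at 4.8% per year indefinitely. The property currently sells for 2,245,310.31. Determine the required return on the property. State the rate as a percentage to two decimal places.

D₁ = 84,100.00 × 1.048 = 88,136.8000
P = D₁/(r − g) ⇒ r = D₁/P + g = 88,136.8000/2,245,310.31 + 0.048 = 0.039254 + 0.048 = 0.087254

8.73%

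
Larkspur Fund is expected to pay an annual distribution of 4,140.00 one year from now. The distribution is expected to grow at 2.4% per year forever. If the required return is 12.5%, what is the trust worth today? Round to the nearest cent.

40990.10

Growing perpetuity: P = D₁ / (r − g) = 4,140.0000 / (0.125 − 0.024) = 40,990.10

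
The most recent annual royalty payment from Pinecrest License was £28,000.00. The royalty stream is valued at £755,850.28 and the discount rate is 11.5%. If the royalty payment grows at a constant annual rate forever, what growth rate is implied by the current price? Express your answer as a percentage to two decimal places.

P = D₀(1+g)/(r−g) ⇒ P(r−g) = D₀(1+g) ⇒ g(P+D₀) = P·r − D₀
g = (P·r − D₀)/(P + D₀) = (£755,850.28×0.115 − £28,000.00) / (£755,850.28 + £28,000.00) = 0.075171

7.52%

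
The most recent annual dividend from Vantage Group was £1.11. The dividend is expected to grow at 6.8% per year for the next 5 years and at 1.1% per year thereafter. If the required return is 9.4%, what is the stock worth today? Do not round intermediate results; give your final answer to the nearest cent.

£17.16

D_1 = 1.18548
D_2 = 1.26609
D_3 = 1.35219
D_4 = 1.44414
D_5 = 1.54234
Terminal value at year 5: TV = D_5×(1+g_2)/(r−g_2) = 1.55930/0.083 = 18.78678
P_0 = D_1/(1+r)^1 + D_2/(1+r)^2 + D_3/(1+r)^3 + D_4/(1+r)^4 + D_5/(1+r)^5 + TV/(1+r)^5
    = 1.08362 + 1.05787 + 1.03273 + 1.00818 + 0.98422 + 11.98852 = 17.15514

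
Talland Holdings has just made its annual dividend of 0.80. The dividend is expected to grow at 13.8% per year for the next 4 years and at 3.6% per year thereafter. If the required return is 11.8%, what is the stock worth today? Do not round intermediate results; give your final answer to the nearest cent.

14.20

D_1 = 0.91040
D_2 = 1.03604
D_3 = 1.17901
D_4 = 1.34171
Terminal value at year 4: TV = D_4×(1+g_2)/(r−g_2) = 1.39001/0.082 = 16.95138
P_0 = D_1/(1+r)^1 + D_2/(1+r)^2 + D_3/(1+r)^3 + D_4/(1+r)^4 + TV/(1+r)^4
    = 0.81431 + 0.82888 + 0.84371 + 0.85880 + 10.85020 = 14.19590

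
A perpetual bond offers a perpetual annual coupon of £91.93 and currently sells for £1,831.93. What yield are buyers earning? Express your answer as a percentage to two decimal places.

P = C/r ⇒ r = C/P = £91.93/£1,831.93 = 0.050182

5.02%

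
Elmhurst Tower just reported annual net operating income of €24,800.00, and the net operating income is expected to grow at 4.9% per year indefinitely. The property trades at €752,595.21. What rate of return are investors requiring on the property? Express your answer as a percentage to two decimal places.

D₁ = €24,800.00 × 1.049 = €26,015.2000
P = D₁/(r − g) ⇒ r = D₁/P + g = €26,015.2000/€752,595.21 + 0.049 = 0.034567 + 0.049 = 0.083567

8.36%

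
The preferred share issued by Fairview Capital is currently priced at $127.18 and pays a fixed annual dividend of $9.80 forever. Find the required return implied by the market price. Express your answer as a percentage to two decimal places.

P = C/r ⇒ r = C/P = $9.80/$127.18 = 0.077056

7.71%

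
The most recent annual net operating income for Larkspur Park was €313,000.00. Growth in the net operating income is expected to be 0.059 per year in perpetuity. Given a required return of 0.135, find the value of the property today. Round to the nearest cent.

€4361407.89

D₁ = D₀ × (1 + g) = €313,000.00 × 1.059 = €331,467.0000
Growing perpetuity: P = D₁ / (r − g) = €331,467.0000 / (0.135 − 0.059) = €4,361,407.89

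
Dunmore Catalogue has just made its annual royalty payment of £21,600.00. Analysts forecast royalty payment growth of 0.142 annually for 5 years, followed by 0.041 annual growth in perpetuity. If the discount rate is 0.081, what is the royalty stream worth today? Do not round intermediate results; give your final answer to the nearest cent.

D_1 = 24667.20000
D_2 = 28169.94240
D_3 = 32170.07422
D_4 = 36738.22476
D_5 = 41955.05268
Terminal value at year 5: TV = D_5×(1+g_2)/(r−g_2) = 43675.20984/0.04 = 1091880.24590
P_0 = D_1/(1+r)^1 + D_2/(1+r)^2 + D_3/(1+r)^3 + D_4/(1+r)^4 + D_5/(1+r)^5 + TV/(1+r)^5
    = 22818.87142 + 24106.52281 + 25466.83538 + 26903.90935 + 28422.07630 + 739684.53561 = 867402.75086

£867402.75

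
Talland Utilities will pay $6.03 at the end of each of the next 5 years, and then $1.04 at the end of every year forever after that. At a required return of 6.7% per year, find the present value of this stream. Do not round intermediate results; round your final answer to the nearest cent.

$36.15

PV of 5-year annuity: $6.03 × [1 − (1+0.067)^−5] / 0.067 = 24.92407
Perpetuity value at year 5: $1.04 / 0.067 = 15.52239
PV of perpetuity: 15.52239 / (1+0.067)^5 = 11.22371
Total PV = 24.92407 + 11.22371 = 36.14778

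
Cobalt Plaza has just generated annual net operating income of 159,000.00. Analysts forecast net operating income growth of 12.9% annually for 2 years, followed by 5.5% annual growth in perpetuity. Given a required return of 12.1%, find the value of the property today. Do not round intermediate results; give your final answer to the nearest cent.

D_1 = 179511.00000
D_2 = 202667.91900
Terminal value at year 2: TV = D_2×(1+g_2)/(r−g_2) = 213814.65454/0.066 = 3239615.97795
P_0 = D_1/(1+r)^1 + D_2/(1+r)^2 + TV/(1+r)^2
    = 160134.70116 + 161277.50010 + 2577996.40307 = 2899408.60433

2899408.60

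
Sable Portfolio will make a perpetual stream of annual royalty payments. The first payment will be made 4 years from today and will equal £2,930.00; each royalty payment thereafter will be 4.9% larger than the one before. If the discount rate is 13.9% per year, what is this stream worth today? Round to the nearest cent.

Value at end of year 3: C₁ / (r − g) = £2,930.00 / (0.139 − 0.049) = £32,555.5556
Discount to today: PV = £32,555.5556 / (1 + 0.139)^3 = £32,555.5556 / 1.477649 = £22,032.00

£22032.00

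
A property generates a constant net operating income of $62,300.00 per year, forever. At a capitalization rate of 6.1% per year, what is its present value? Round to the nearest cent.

Level perpetuity: PV = C / r = $62,300.00 / 0.061 = $1,021,311.48

$1021311.48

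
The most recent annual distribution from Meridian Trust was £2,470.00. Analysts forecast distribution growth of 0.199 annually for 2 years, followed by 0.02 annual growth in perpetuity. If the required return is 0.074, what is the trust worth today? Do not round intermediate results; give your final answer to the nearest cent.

D_1 = 2961.53000
D_2 = 3550.87447
Terminal value at year 2: TV = D_2×(1+g_2)/(r−g_2) = 3621.89196/0.054 = 67072.07332
P_0 = D_1/(1+r)^1 + D_2/(1+r)^2 + TV/(1+r)^2
    = 2757.47672 + 3078.41210 + 58147.78402 = 63983.67284

£63983.67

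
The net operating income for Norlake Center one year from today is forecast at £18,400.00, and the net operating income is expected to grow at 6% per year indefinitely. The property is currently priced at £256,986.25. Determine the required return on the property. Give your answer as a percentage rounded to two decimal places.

P = D₁/(r − g) ⇒ r = D₁/P + g = £18,400.0000/£256,986.25 + 0.06 = 0.071599 + 0.06 = 0.131599

13.16%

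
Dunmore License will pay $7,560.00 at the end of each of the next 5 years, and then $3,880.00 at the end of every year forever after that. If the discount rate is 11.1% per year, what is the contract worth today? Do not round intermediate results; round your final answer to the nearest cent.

PV of 5-year annuity: $7,560.00 × [1 − (1+0.111)^−5] / 0.111 = 27870.83674
Perpetuity value at year 5: $3,880.00 / 0.111 = 34954.95495
PV of perpetuity: 34954.95495 / (1+0.111)^5 = 20650.87472
Total PV = 27870.83674 + 20650.87472 = 48521.71146

$48521.71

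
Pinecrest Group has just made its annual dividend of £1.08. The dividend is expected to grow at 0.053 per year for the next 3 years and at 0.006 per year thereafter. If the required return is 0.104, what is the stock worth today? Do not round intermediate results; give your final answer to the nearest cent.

£12.57

D_1 = 1.13724
D_2 = 1.19751
D_3 = 1.26098
Terminal value at year 3: TV = D_3×(1+g_2)/(r−g_2) = 1.26855/0.098 = 12.94437
P_0 = D_1/(1+r)^1 + D_2/(1+r)^2 + D_3/(1+r)^3 + TV/(1+r)^3
    = 1.03011 + 0.98252 + 0.93713 + 9.61997 = 12.56973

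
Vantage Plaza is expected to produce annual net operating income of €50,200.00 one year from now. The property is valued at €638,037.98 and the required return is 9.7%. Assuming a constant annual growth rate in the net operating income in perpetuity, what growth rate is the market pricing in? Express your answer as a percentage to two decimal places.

P = D₁/(r−g) ⇒ g = r − D₁/P = 0.097 − €50,200.00/€638,037.98 = 0.018321

1.83%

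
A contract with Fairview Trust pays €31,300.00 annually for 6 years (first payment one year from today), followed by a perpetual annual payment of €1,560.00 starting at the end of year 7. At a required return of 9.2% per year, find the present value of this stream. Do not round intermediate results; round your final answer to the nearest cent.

PV of 6-year annuity: €31,300.00 × [1 − (1+0.092)^−6] / 0.092 = 139575.93102
Perpetuity value at year 6: €1,560.00 / 0.092 = 16956.52174
PV of perpetuity: 16956.52174 / (1+0.092)^6 = 10000.02166
Total PV = 139575.93102 + 10000.02166 = 149575.95268

€149575.95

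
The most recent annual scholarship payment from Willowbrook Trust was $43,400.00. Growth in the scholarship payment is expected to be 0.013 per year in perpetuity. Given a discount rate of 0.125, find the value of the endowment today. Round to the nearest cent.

D₁ = D₀ × (1 + g) = $43,400.00 × 1.013 = $43,964.2000
Growing perpetuity: P = D₁ / (r − g) = $43,964.2000 / (0.125 − 0.013) = $392,537.50

$392537.50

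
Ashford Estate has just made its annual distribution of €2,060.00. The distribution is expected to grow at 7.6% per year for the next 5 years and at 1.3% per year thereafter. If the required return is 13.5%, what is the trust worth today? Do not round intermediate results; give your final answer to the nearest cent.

€21898.64

D_1 = 2216.56000
D_2 = 2385.01856
D_3 = 2566.27997
D_4 = 2761.31725
D_5 = 2971.17736
Terminal value at year 5: TV = D_5×(1+g_2)/(r−g_2) = 3009.80266/0.122 = 24670.51365
P_0 = D_1/(1+r)^1 + D_2/(1+r)^2 + D_3/(1+r)^3 + D_4/(1+r)^4 + D_5/(1+r)^5 + TV/(1+r)^5
    = 1952.91630 + 1851.39906 + 1755.15894 + 1663.92160 + 1577.42700 + 13097.81597 = 21898.63887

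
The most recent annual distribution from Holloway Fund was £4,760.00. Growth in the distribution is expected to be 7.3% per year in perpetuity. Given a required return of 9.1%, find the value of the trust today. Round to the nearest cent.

D₁ = D₀ × (1 + g) = £4,760.00 × 1.073 = £5,107.4800
Growing perpetuity: P = D₁ / (r − g) = £5,107.4800 / (0.091 − 0.073) = £283,748.89

£283748.89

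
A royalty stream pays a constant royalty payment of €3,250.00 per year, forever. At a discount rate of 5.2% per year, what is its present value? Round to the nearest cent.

€62500.00

Level perpetuity: PV = C / r = €3,250.00 / 0.052 = €62,500.00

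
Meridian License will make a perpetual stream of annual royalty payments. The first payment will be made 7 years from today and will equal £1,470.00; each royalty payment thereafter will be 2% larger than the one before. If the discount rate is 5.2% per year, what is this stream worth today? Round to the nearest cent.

£33890.11

Value at end of year 6: C₁ / (r − g) = £1,470.00 / (0.052 − 0.02) = £45,937.5000
Discount to today: PV = £45,937.5000 / (1 + 0.052)^6 = £45,937.5000 / 1.355484 = £33,890.11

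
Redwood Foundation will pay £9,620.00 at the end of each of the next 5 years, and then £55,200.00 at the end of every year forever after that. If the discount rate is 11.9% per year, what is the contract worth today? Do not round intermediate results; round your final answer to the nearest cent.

PV of 5-year annuity: £9,620.00 × [1 − (1+0.119)^−5] / 0.119 = 34764.02757
Perpetuity value at year 5: £55,200.00 / 0.119 = 463865.54622
PV of perpetuity: 463865.54622 / (1+0.119)^5 = 264387.96598
Total PV = 34764.02757 + 264387.96598 = 299151.99355

£299151.99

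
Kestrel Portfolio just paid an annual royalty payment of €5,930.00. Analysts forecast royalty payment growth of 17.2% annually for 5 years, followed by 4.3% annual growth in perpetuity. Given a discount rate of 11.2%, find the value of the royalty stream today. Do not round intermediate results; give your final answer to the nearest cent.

€151383.65

D_1 = 6949.96000
D_2 = 8145.35312
D_3 = 9546.35386
D_4 = 11188.32672
D_5 = 13112.71892
Terminal value at year 5: TV = D_5×(1+g_2)/(r−g_2) = 13676.56583/0.069 = 198211.09897
P_0 = D_1/(1+r)^1 + D_2/(1+r)^2 + D_3/(1+r)^3 + D_4/(1+r)^4 + D_5/(1+r)^5 + TV/(1+r)^5
    = 6249.96403 + 6587.19230 + 6942.61635 + 7317.21795 + 7712.03187 + 116574.62665 = 151383.64915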